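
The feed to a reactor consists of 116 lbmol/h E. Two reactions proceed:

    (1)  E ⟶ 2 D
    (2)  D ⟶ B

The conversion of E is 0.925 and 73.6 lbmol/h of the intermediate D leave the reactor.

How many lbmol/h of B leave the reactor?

Conversion of E: E consumed = 1ξ₁ = 0.925 × 116 → ξ₁ = 107.3 lbmol/h.
D balance: n_D = 0 + 2ξ₁ − 1ξ₂ = 73.6 → ξ₂ = (2·107.3 − 73.6)/1 = 141 lbmol/h.
Outlet amounts (n = n₀ + Σ ν·ξ):
  E: 116 − 1(107.3) = 8.7
  D: 0 + 2(107.3) − 1(141) = 73.6
  B: 0 + 1(141) = 141

141 lbmol/h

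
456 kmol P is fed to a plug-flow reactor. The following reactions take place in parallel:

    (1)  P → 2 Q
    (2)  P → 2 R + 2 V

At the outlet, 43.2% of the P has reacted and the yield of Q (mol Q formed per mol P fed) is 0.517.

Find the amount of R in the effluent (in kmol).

158 kmol

Yield of Q: 2ξ₁ / 456 = 0.517 → ξ₁ = 117.9 kmol.
Conversion of P: 1ξ₁ + 1ξ₂ = 0.432 × 456 = 197 → ξ₂ = 79.12 kmol.
Outlet amounts (n = n₀ + Σ ν·ξ):
  P: 456 − 1(117.9) − 1(79.12) = 259
  Q: 0 + 2(117.9) = 235.8
  R: 0 + 2(79.12) = 158.2
  V: 0 + 2(79.12) = 158.2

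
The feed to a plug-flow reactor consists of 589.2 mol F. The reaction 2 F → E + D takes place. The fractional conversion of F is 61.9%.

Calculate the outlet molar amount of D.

F reacted = 0.619 × 589.2 = 364.7 mol; ν_F = −2, so ξ = 364.7/2 = 182.4 mol.
Outlet amounts (n = n₀ + ν ξ):
  F: 589.2 − 2(182.4) = 224.5
  E: 0 + 1(182.4) = 182.4
  D: 0 + 1(182.4) = 182.4

182 mol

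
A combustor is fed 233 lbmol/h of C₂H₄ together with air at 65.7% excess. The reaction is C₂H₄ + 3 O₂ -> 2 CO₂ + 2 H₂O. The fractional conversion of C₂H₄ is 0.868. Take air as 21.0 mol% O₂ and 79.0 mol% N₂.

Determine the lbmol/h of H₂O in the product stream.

404 lbmol/h

Stoichiometric O₂ = 3 × 233 = 699 lbmol/h; O₂ fed = 699 × 1.657 = 1158 lbmol/h.
N₂ fed = 1158 × 79/21 = 4357 lbmol/h.
Fuel reacted = 0.868 × 233 → ξ = 202.2 lbmol/h.
Outlet (n = n₀ + ν ξ):
  C₂H₄: 233 − 1(202.2) = 30.76
  O₂: 1158 − 3(202.2) = 551.5
  N₂: 4357 (inert)
  CO₂: 0 + 2(202.2) = 404.5
  H₂O: 0 + 2(202.2) = 404.5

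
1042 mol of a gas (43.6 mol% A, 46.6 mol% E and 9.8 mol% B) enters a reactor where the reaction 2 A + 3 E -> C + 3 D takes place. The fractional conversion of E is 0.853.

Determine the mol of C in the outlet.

E reacted = 0.853 × 485.6 = 414.2 mol; ν_E = −3, so ξ = 414.2/3 = 138.1 mol.
Outlet amounts (n = n₀ + ν ξ):
  A: 454.3 − 2(138.1) = 178.2
  E: 485.6 − 3(138.1) = 71.38
  C: 0 + 1(138.1) = 138.1
  D: 0 + 3(138.1) = 414.2
  B: 102.1 (inert)

138 mol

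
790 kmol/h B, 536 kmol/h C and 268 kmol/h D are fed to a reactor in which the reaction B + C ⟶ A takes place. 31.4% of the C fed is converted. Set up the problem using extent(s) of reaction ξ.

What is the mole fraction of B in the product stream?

0.436

C reacted = 0.314 × 536 = 168.3 kmol/h; ν_C = −1, so ξ = 168.3/1 = 168.3 kmol/h.
Outlet amounts (n = n₀ + ν ξ):
  B: 790 − 1(168.3) = 621.7
  C: 536 − 1(168.3) = 367.7
  A: 0 + 1(168.3) = 168.3
  D: 268 (inert)
Total out = 1426 kmol/h; y_B = 621.7 / 1426 = 0.4361.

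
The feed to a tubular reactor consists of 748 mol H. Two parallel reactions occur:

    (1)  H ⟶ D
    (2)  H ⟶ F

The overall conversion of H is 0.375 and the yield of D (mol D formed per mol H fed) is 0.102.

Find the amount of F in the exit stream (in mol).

Yield of D: 1ξ₁ / 748 = 0.102 → ξ₁ = 76.3 mol.
Conversion of H: 1ξ₁ + 1ξ₂ = 0.375 × 748 = 280.5 → ξ₂ = 204.2 mol.
Outlet amounts (n = n₀ + Σ ν·ξ):
  H: 748 − 1(76.3) − 1(204.2) = 467.5
  D: 0 + 1(76.3) = 76.3
  F: 0 + 1(204.2) = 204.2

204 mol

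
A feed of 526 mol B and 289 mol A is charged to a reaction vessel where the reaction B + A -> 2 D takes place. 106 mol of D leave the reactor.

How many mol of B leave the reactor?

473 mol

For D: n = n₀ + 2ξ → 106 = 0 + 2ξ, giving ξ = 53 mol.
Outlet amounts (n = n₀ + ν ξ):
  B: 526 − 1(53) = 473
  A: 289 − 1(53) = 236
  D: 0 + 2(53) = 106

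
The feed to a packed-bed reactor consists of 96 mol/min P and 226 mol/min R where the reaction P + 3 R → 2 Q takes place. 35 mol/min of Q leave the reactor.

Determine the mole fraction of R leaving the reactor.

0.605

For Q: n = n₀ + 2ξ → 35 = 0 + 2ξ, giving ξ = 17.5 mol/min.
Outlet amounts (n = n₀ + ν ξ):
  P: 96 − 1(17.5) = 78.5
  R: 226 − 3(17.5) = 173.5
  Q: 0 + 2(17.5) = 35
Total out = 287 mol/min; y_R = 173.5 / 287 = 0.6045.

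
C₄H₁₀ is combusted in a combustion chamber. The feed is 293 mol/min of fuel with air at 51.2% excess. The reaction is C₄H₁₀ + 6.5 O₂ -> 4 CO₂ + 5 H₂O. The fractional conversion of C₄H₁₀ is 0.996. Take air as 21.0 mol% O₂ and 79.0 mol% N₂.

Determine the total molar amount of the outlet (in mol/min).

Stoichiometric O₂ = 6.5 × 293 = 1904 mol/min; O₂ fed = 1904 × 1.512 = 2880 mol/min.
N₂ fed = 2880 × 79/21 = 10830 mol/min.
Fuel reacted = 0.996 × 293 → ξ = 291.8 mol/min.
Outlet (n = n₀ + ν ξ):
  C₄H₁₀: 293 − 1(291.8) = 1.172
  O₂: 2880 − 6.5(291.8) = 982.7
  N₂: 10830 (inert)
  CO₂: 0 + 4(291.8) = 1167
  H₂O: 0 + 5(291.8) = 1459
Total out = 1.172 + 982.7 + 10830 + 1167 + 1459 = 14440 mol/min.

14400 mol/min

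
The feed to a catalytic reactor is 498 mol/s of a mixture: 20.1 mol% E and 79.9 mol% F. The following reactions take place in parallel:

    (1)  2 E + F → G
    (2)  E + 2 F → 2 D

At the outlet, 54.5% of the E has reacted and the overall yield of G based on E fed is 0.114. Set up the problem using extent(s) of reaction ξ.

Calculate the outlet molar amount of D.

Yield of G: 1ξ₁ / 100.1 = 0.114 → ξ₁ = 11.41 mol/s.
Conversion of E: 2ξ₁ + 1ξ₂ = 0.545 × 100.1 = 54.55 → ξ₂ = 31.73 mol/s.
Outlet amounts (n = n₀ + Σ ν·ξ):
  E: 100.1 − 2(11.41) − 1(31.73) = 45.54
  F: 397.9 − 1(11.41) − 2(31.73) = 323
  G: 0 + 1(11.41) = 11.41
  D: 0 + 2(31.73) = 63.46

63.5 mol/s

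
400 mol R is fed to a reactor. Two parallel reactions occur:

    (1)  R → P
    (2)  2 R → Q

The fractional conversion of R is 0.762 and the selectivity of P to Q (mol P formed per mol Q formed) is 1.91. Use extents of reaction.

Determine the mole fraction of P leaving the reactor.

Conversion of R: R consumed = 0.762 × 400 = 304.8 mol = 1ξ₁ + 2ξ₂.
Selectivity: 1ξ₁ / (1ξ₂) = 1.91 → ξ₁ = 1.91 ξ₂.
Substitute: (1·1.91 + 2) ξ₂ = 304.8 → ξ₂ = 77.95 mol, ξ₁ = 148.9 mol.
Outlet amounts (n = n₀ + Σ ν·ξ):
  R: 400 − 1(148.9) − 2(77.95) = 95.2
  P: 0 + 1(148.9) = 148.9
  Q: 0 + 1(77.95) = 77.95
Total out = 322 mol; y_P = 148.9 / 322 = 0.4623.

0.462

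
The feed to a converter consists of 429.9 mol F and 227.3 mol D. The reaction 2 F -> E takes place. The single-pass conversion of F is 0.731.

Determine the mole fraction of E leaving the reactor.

0.314

F reacted = 0.731 × 429.9 = 314.3 mol; ν_F = −2, so ξ = 314.3/2 = 157.1 mol.
Outlet amounts (n = n₀ + ν ξ):
  F: 429.9 − 2(157.1) = 115.6
  E: 0 + 1(157.1) = 157.1
  D: 227.3 (inert)
Total out = 500.1 mol; y_E = 157.1 / 500.1 = 0.3142.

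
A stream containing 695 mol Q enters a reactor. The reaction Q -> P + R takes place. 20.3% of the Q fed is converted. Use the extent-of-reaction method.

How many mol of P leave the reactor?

141 mol

Q reacted = 0.203 × 695 = 141.1 mol; ν_Q = −1, so ξ = 141.1/1 = 141.1 mol.
Outlet amounts (n = n₀ + ν ξ):
  Q: 695 − 1(141.1) = 553.9
  P: 0 + 1(141.1) = 141.1
  R: 0 + 1(141.1) = 141.1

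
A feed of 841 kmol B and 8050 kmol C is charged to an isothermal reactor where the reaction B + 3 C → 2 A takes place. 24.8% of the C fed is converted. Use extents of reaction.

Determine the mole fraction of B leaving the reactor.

C reacted = 0.248 × 8050 = 1996 kmol; ν_C = −3, so ξ = 1996/3 = 665.5 kmol.
Outlet amounts (n = n₀ + ν ξ):
  B: 841 − 1(665.5) = 175.5
  C: 8050 − 3(665.5) = 6054
  A: 0 + 2(665.5) = 1331
Total out = 7560 kmol; y_B = 175.5 / 7560 = 0.02322.

0.0232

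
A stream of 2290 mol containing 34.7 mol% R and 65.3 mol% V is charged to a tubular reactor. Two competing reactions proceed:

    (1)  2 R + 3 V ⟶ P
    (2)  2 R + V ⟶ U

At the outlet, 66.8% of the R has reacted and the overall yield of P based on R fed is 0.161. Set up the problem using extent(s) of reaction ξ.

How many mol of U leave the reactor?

137 mol

Yield of P: 1ξ₁ / 794.6 = 0.161 → ξ₁ = 127.9 mol.
Conversion of R: 2ξ₁ + 2ξ₂ = 0.668 × 794.6 = 530.8 → ξ₂ = 137.5 mol.
Outlet amounts (n = n₀ + Σ ν·ξ):
  R: 794.6 − 2(127.9) − 2(137.5) = 263.8
  V: 1495 − 3(127.9) − 1(137.5) = 974.1
  P: 0 + 1(127.9) = 127.9
  U: 0 + 1(137.5) = 137.5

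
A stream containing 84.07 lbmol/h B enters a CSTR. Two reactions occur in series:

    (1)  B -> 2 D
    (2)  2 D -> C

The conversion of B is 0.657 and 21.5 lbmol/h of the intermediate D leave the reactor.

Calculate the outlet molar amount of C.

44.5 lbmol/h

Conversion of B: B consumed = 1ξ₁ = 0.657 × 84.07 → ξ₁ = 55.23 lbmol/h.
D balance: n_D = 0 + 2ξ₁ − 2ξ₂ = 21.5 → ξ₂ = (2·55.23 − 21.5)/2 = 44.48 lbmol/h.
Outlet amounts (n = n₀ + Σ ν·ξ):
  B: 84.07 − 1(55.23) = 28.84
  D: 0 + 2(55.23) − 2(44.48) = 21.5
  C: 0 + 1(44.48) = 44.48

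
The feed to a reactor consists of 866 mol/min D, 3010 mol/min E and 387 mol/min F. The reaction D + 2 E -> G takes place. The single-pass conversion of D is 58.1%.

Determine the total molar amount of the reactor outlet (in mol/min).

D reacted = 0.581 × 866 = 503.1 mol/min; ν_D = −1, so ξ = 503.1/1 = 503.1 mol/min.
Outlet amounts (n = n₀ + ν ξ):
  D: 866 − 1(503.1) = 362.9
  E: 3010 − 2(503.1) = 2004
  G: 0 + 1(503.1) = 503.1
  F: 387 (inert)
Total out = 362.9 + 2004 + 503.1 + 387 = 3257 mol/min.

3260 mol/min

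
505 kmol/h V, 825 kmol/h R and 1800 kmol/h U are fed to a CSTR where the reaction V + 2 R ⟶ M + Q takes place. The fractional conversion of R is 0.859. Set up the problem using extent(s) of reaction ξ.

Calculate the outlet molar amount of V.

151 kmol/h

R reacted = 0.859 × 825 = 708.7 kmol/h; ν_R = −2, so ξ = 708.7/2 = 354.3 kmol/h.
Outlet amounts (n = n₀ + ν ξ):
  V: 505 − 1(354.3) = 150.7
  R: 825 − 2(354.3) = 116.3
  M: 0 + 1(354.3) = 354.3
  Q: 0 + 1(354.3) = 354.3
  U: 1800 (inert)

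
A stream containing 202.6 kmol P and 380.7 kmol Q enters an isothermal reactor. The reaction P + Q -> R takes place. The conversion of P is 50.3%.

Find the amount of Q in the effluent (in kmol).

P reacted = 0.503 × 202.6 = 101.9 kmol; ν_P = −1, so ξ = 101.9/1 = 101.9 kmol.
Outlet amounts (n = n₀ + ν ξ):
  P: 202.6 − 1(101.9) = 100.7
  Q: 380.7 − 1(101.9) = 278.8
  R: 0 + 1(101.9) = 101.9

279 kmol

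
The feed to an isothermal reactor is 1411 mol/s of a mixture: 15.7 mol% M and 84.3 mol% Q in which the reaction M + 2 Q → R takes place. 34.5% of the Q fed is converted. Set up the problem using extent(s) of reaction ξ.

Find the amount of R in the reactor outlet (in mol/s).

Q reacted = 0.345 × 1189 = 410.4 mol/s; ν_Q = −2, so ξ = 410.4/2 = 205.2 mol/s.
Outlet amounts (n = n₀ + ν ξ):
  M: 221.5 − 1(205.2) = 16.34
  Q: 1189 − 2(205.2) = 779.1
  R: 0 + 1(205.2) = 205.2

205 mol/s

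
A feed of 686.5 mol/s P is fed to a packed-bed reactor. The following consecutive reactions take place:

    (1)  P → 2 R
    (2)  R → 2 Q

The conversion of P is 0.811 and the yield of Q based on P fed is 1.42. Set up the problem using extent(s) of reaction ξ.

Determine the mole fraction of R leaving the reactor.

Conversion of P: P consumed = 1ξ₁ = 0.811 × 686.5 → ξ₁ = 556.8 mol/s.
Yield of Q: 2ξ₂ / 686.5 = 1.42 → ξ₂ = 487.4 mol/s.
Outlet amounts (n = n₀ + Σ ν·ξ):
  P: 686.5 − 1(556.8) = 129.7
  R: 0 + 2(556.8) − 1(487.4) = 626.1
  Q: 0 + 2(487.4) = 974.8
Total out = 1731 mol/s; y_R = 626.1 / 1731 = 0.3618.

0.362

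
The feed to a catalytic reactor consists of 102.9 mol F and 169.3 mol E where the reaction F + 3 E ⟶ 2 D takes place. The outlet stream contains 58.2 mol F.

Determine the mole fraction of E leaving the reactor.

For F: n = n₀ − 1ξ → 58.2 = 102.9 − 1ξ, giving ξ = 44.7 mol.
Outlet amounts (n = n₀ + ν ξ):
  F: 102.9 − 1(44.7) = 58.2
  E: 169.3 − 3(44.7) = 35.2
  D: 0 + 2(44.7) = 89.4
Total out = 182.8 mol; y_E = 35.2 / 182.8 = 0.1926.

0.193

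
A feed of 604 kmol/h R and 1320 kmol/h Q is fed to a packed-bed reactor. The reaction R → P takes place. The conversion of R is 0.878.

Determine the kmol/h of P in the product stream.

530 kmol/h

R reacted = 0.878 × 604 = 530.3 kmol/h; ν_R = −1, so ξ = 530.3/1 = 530.3 kmol/h.
Outlet amounts (n = n₀ + ν ξ):
  R: 604 − 1(530.3) = 73.69
  P: 0 + 1(530.3) = 530.3
  Q: 1320 (inert)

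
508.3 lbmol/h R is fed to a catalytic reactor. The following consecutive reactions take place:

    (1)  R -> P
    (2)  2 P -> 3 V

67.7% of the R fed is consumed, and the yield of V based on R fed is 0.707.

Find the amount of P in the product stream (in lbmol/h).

105 lbmol/h

Conversion of R: R consumed = 1ξ₁ = 0.677 × 508.3 → ξ₁ = 344.1 lbmol/h.
Yield of V: 3ξ₂ / 508.3 = 0.707 → ξ₂ = 119.8 lbmol/h.
Outlet amounts (n = n₀ + Σ ν·ξ):
  R: 508.3 − 1(344.1) = 164.2
  P: 0 + 1(344.1) − 2(119.8) = 104.5
  V: 0 + 3(119.8) = 359.4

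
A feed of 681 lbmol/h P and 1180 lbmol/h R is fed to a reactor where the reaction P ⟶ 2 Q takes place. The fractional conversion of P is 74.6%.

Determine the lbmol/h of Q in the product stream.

1020 lbmol/h

P reacted = 0.746 × 681 = 508 lbmol/h; ν_P = −1, so ξ = 508/1 = 508 lbmol/h.
Outlet amounts (n = n₀ + ν ξ):
  P: 681 − 1(508) = 173
  Q: 0 + 2(508) = 1016
  R: 1180 (inert)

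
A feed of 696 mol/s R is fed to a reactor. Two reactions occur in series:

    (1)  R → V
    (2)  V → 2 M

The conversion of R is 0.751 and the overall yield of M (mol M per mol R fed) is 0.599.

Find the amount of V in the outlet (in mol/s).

Conversion of R: R consumed = 1ξ₁ = 0.751 × 696 → ξ₁ = 522.7 mol/s.
Yield of M: 2ξ₂ / 696 = 0.599 → ξ₂ = 208.5 mol/s.
Outlet amounts (n = n₀ + Σ ν·ξ):
  R: 696 − 1(522.7) = 173.3
  V: 0 + 1(522.7) − 1(208.5) = 314.2
  M: 0 + 2(208.5) = 416.9

314 mol/s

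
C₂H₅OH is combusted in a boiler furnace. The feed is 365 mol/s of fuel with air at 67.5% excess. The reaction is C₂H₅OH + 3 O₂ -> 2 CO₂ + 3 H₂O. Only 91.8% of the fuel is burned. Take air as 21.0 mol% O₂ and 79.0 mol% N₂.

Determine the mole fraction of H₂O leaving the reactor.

Stoichiometric O₂ = 3 × 365 = 1095 mol/s; O₂ fed = 1095 × 1.675 = 1834 mol/s.
N₂ fed = 1834 × 79/21 = 6900 mol/s.
Fuel reacted = 0.918 × 365 → ξ = 335.1 mol/s.
Outlet (n = n₀ + ν ξ):
  C₂H₅OH: 365 − 1(335.1) = 29.93
  O₂: 1834 − 3(335.1) = 828.9
  N₂: 6900 (inert)
  CO₂: 0 + 2(335.1) = 670.1
  H₂O: 0 + 3(335.1) = 1005
Total out = 9434 mol/s; y_H₂O = 1005 / 9434 = 0.1066.

0.107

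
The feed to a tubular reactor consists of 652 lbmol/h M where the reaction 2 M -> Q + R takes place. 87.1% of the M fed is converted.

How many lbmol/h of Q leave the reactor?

M reacted = 0.871 × 652 = 567.9 lbmol/h; ν_M = −2, so ξ = 567.9/2 = 283.9 lbmol/h.
Outlet amounts (n = n₀ + ν ξ):
  M: 652 − 2(283.9) = 84.11
  Q: 0 + 1(283.9) = 283.9
  R: 0 + 1(283.9) = 283.9

284 lbmol/h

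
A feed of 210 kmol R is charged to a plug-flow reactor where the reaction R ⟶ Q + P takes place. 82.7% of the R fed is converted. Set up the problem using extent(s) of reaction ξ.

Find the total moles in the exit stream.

R reacted = 0.827 × 210 = 173.7 kmol; ν_R = −1, so ξ = 173.7/1 = 173.7 kmol.
Outlet amounts (n = n₀ + ν ξ):
  R: 210 − 1(173.7) = 36.33
  Q: 0 + 1(173.7) = 173.7
  P: 0 + 1(173.7) = 173.7
Total out = 36.33 + 173.7 + 173.7 = 383.7 kmol.

384 kmol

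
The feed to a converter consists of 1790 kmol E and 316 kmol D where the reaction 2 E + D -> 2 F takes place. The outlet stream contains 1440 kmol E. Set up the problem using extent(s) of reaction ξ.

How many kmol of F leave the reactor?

350 kmol

For E: n = n₀ − 2ξ → 1440 = 1790 − 2ξ, giving ξ = 175 kmol.
Outlet amounts (n = n₀ + ν ξ):
  E: 1790 − 2(175) = 1440
  D: 316 − 1(175) = 141
  F: 0 + 2(175) = 350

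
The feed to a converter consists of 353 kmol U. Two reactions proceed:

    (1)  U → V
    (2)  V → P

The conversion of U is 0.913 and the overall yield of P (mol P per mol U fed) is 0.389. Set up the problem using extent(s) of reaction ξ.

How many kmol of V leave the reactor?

185 kmol

Conversion of U: U consumed = 1ξ₁ = 0.913 × 353 → ξ₁ = 322.3 kmol.
Yield of P: 1ξ₂ / 353 = 0.389 → ξ₂ = 137.3 kmol.
Outlet amounts (n = n₀ + Σ ν·ξ):
  U: 353 − 1(322.3) = 30.71
  V: 0 + 1(322.3) − 1(137.3) = 185
  P: 0 + 1(137.3) = 137.3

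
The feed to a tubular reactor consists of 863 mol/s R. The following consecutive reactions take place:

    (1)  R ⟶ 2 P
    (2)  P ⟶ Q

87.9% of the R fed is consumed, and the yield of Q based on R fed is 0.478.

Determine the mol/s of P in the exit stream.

1100 mol/s

Conversion of R: R consumed = 1ξ₁ = 0.879 × 863 → ξ₁ = 758.6 mol/s.
Yield of Q: 1ξ₂ / 863 = 0.478 → ξ₂ = 412.5 mol/s.
Outlet amounts (n = n₀ + Σ ν·ξ):
  R: 863 − 1(758.6) = 104.4
  P: 0 + 2(758.6) − 1(412.5) = 1105
  Q: 0 + 1(412.5) = 412.5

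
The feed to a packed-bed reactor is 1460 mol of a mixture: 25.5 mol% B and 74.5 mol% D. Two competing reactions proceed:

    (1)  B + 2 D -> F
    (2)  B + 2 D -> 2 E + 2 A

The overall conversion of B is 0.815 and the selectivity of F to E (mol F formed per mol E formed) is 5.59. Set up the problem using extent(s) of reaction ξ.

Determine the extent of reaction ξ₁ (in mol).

ξ₁ = 279 mol

Conversion of B: B consumed = 0.815 × 372.3 = 303.4 mol = 1ξ₁ + 1ξ₂.
Selectivity: 1ξ₁ / (2ξ₂) = 5.59 → ξ₁ = 11.18 ξ₂.
Substitute: (1·11.18 + 1) ξ₂ = 303.4 → ξ₂ = 24.91 mol, ξ₁ = 278.5 mol.
Outlet amounts (n = n₀ + Σ ν·ξ):
  B: 372.3 − 1(278.5) − 1(24.91) = 68.88
  D: 1088 − 2(278.5) − 2(24.91) = 480.9
  F: 0 + 1(278.5) = 278.5
  E: 0 + 2(24.91) = 49.82
  A: 0 + 2(24.91) = 49.82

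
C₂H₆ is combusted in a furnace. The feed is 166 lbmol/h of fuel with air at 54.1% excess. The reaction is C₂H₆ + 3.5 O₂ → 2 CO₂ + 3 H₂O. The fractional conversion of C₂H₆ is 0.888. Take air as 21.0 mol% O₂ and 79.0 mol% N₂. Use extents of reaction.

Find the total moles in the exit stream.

Stoichiometric O₂ = 3.5 × 166 = 581 lbmol/h; O₂ fed = 581 × 1.541 = 895.3 lbmol/h.
N₂ fed = 895.3 × 79/21 = 3368 lbmol/h.
Fuel reacted = 0.888 × 166 → ξ = 147.4 lbmol/h.
Outlet (n = n₀ + ν ξ):
  C₂H₆: 166 − 1(147.4) = 18.59
  O₂: 895.3 − 3.5(147.4) = 379.4
  N₂: 3368 (inert)
  CO₂: 0 + 2(147.4) = 294.8
  H₂O: 0 + 3(147.4) = 442.2
Total out = 18.59 + 379.4 + 3368 + 294.8 + 442.2 = 4503 lbmol/h.

4500 lbmol/h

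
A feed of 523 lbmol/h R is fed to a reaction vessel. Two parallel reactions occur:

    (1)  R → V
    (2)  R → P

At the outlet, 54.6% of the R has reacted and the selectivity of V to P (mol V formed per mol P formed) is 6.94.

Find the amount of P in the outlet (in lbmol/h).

36 lbmol/h

Conversion of R: R consumed = 0.546 × 523 = 285.6 lbmol/h = 1ξ₁ + 1ξ₂.
Selectivity: 1ξ₁ / (1ξ₂) = 6.94 → ξ₁ = 6.94 ξ₂.
Substitute: (1·6.94 + 1) ξ₂ = 285.6 → ξ₂ = 35.96 lbmol/h, ξ₁ = 249.6 lbmol/h.
Outlet amounts (n = n₀ + Σ ν·ξ):
  R: 523 − 1(249.6) − 1(35.96) = 237.4
  V: 0 + 1(249.6) = 249.6
  P: 0 + 1(35.96) = 35.96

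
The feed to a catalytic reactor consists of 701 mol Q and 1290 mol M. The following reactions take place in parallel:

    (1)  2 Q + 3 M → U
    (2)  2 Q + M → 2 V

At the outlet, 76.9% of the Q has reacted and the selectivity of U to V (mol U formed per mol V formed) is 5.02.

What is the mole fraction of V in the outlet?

0.0495

Conversion of Q: Q consumed = 0.769 × 701 = 539.1 mol = 2ξ₁ + 2ξ₂.
Selectivity: 1ξ₁ / (2ξ₂) = 5.02 → ξ₁ = 10.04 ξ₂.
Substitute: (2·10.04 + 2) ξ₂ = 539.1 → ξ₂ = 24.41 mol, ξ₁ = 245.1 mol.
Outlet amounts (n = n₀ + Σ ν·ξ):
  Q: 701 − 2(245.1) − 2(24.41) = 161.9
  M: 1290 − 3(245.1) − 1(24.41) = 530.2
  U: 0 + 1(245.1) = 245.1
  V: 0 + 2(24.41) = 48.83
Total out = 986.1 mol; y_V = 48.83 / 986.1 = 0.04952.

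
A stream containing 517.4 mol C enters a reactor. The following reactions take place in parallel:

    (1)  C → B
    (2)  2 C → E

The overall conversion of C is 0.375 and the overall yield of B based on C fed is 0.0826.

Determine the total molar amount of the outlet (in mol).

442 mol

Yield of B: 1ξ₁ / 517.4 = 0.0826 → ξ₁ = 42.74 mol.
Conversion of C: 1ξ₁ + 2ξ₂ = 0.375 × 517.4 = 194 → ξ₂ = 75.64 mol.
Outlet amounts (n = n₀ + Σ ν·ξ):
  C: 517.4 − 1(42.74) − 2(75.64) = 323.4
  B: 0 + 1(42.74) = 42.74
  E: 0 + 1(75.64) = 75.64
Total out = 323.4 + 42.74 + 75.64 = 441.8 mol.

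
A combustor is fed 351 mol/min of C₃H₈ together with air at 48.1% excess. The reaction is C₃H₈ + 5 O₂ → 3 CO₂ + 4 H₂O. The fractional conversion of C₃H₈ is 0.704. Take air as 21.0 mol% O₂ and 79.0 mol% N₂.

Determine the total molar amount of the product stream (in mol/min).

13000 mol/min

Stoichiometric O₂ = 5 × 351 = 1755 mol/min; O₂ fed = 1755 × 1.481 = 2599 mol/min.
N₂ fed = 2599 × 79/21 = 9778 mol/min.
Fuel reacted = 0.704 × 351 → ξ = 247.1 mol/min.
Outlet (n = n₀ + ν ξ):
  C₃H₈: 351 − 1(247.1) = 103.9
  O₂: 2599 − 5(247.1) = 1364
  N₂: 9778 (inert)
  CO₂: 0 + 3(247.1) = 741.3
  H₂O: 0 + 4(247.1) = 988.4
Total out = 103.9 + 1364 + 9778 + 741.3 + 988.4 = 12980 mol/min.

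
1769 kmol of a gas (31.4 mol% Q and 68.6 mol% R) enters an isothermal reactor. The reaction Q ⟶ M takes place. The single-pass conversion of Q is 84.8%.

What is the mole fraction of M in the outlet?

0.266

Q reacted = 0.848 × 555.5 = 471 kmol; ν_Q = −1, so ξ = 471/1 = 471 kmol.
Outlet amounts (n = n₀ + ν ξ):
  Q: 555.5 − 1(471) = 84.43
  M: 0 + 1(471) = 471
  R: 1214 (inert)
Total out = 1769 kmol; y_M = 471 / 1769 = 0.2663.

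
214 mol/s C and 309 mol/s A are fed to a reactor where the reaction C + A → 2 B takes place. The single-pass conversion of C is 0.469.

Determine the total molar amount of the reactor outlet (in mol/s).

523 mol/s

C reacted = 0.469 × 214 = 100.4 mol/s; ν_C = −1, so ξ = 100.4/1 = 100.4 mol/s.
Outlet amounts (n = n₀ + ν ξ):
  C: 214 − 1(100.4) = 113.6
  A: 309 − 1(100.4) = 208.6
  B: 0 + 2(100.4) = 200.7
Total out = 113.6 + 208.6 + 200.7 = 523 mol/s.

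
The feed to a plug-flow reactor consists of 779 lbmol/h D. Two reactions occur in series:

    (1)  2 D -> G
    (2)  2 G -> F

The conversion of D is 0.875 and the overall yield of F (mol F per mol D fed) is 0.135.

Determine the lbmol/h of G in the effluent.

130 lbmol/h

Conversion of D: D consumed = 2ξ₁ = 0.875 × 779 → ξ₁ = 340.8 lbmol/h.
Yield of F: 1ξ₂ / 779 = 0.135 → ξ₂ = 105.2 lbmol/h.
Outlet amounts (n = n₀ + Σ ν·ξ):
  D: 779 − 2(340.8) = 97.38
  G: 0 + 1(340.8) − 2(105.2) = 130.5
  F: 0 + 1(105.2) = 105.2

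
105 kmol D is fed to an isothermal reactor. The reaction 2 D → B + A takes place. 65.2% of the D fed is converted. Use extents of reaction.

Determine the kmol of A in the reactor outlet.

34.2 kmol

D reacted = 0.652 × 105 = 68.46 kmol; ν_D = −2, so ξ = 68.46/2 = 34.23 kmol.
Outlet amounts (n = n₀ + ν ξ):
  D: 105 − 2(34.23) = 36.54
  B: 0 + 1(34.23) = 34.23
  A: 0 + 1(34.23) = 34.23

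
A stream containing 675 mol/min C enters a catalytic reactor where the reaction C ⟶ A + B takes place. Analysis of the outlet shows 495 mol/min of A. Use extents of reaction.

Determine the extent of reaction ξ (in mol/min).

ξ = 495 mol/min

For A: n = n₀ + 1ξ → 495 = 0 + 1ξ, giving ξ = 495 mol/min.
Outlet amounts (n = n₀ + ν ξ):
  C: 675 − 1(495) = 180
  A: 0 + 1(495) = 495
  B: 0 + 1(495) = 495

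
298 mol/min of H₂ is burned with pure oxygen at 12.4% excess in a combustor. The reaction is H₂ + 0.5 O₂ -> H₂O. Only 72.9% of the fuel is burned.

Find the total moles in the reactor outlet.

Stoichiometric O₂ = 0.5 × 298 = 149 mol/min; O₂ fed = 149 × 1.124 = 167.5 mol/min.
Fuel reacted = 0.729 × 298 → ξ = 217.2 mol/min.
Outlet (n = n₀ + ν ξ):
  H₂: 298 − 1(217.2) = 80.76
  O₂: 167.5 − 0.5(217.2) = 58.86
  H₂O: 0 + 1(217.2) = 217.2
Total out = 80.76 + 58.86 + 217.2 = 356.9 mol/min.

357 mol/min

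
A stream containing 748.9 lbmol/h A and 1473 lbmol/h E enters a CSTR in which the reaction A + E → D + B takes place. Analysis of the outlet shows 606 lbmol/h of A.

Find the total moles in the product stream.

2220 lbmol/h

For A: n = n₀ − 1ξ → 606 = 748.9 − 1ξ, giving ξ = 142.9 lbmol/h.
Outlet amounts (n = n₀ + ν ξ):
  A: 748.9 − 1(142.9) = 606
  E: 1473 − 1(142.9) = 1330
  D: 0 + 1(142.9) = 142.9
  B: 0 + 1(142.9) = 142.9
Total out = 606 + 1330 + 142.9 + 142.9 = 2222 lbmol/h.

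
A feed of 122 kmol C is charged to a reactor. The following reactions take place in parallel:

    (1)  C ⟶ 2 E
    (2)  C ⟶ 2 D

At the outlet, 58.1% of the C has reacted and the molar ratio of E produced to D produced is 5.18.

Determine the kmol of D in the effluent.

22.9 kmol

Conversion of C: C consumed = 0.581 × 122 = 70.88 kmol = 1ξ₁ + 1ξ₂.
Selectivity: 2ξ₁ / (2ξ₂) = 5.18 → ξ₁ = 5.18 ξ₂.
Substitute: (1·5.18 + 1) ξ₂ = 70.88 → ξ₂ = 11.47 kmol, ξ₁ = 59.41 kmol.
Outlet amounts (n = n₀ + Σ ν·ξ):
  C: 122 − 1(59.41) − 1(11.47) = 51.12
  E: 0 + 2(59.41) = 118.8
  D: 0 + 2(11.47) = 22.94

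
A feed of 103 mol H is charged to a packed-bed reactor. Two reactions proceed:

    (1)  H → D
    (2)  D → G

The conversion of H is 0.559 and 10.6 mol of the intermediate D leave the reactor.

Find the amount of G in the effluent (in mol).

47 mol

Conversion of H: H consumed = 1ξ₁ = 0.559 × 103 → ξ₁ = 57.58 mol.
D balance: n_D = 0 + 1ξ₁ − 1ξ₂ = 10.6 → ξ₂ = (1·57.58 − 10.6)/1 = 46.98 mol.
Outlet amounts (n = n₀ + Σ ν·ξ):
  H: 103 − 1(57.58) = 45.42
  D: 0 + 1(57.58) − 1(46.98) = 10.6
  G: 0 + 1(46.98) = 46.98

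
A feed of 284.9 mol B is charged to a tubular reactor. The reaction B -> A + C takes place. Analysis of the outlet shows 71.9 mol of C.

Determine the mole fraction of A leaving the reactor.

0.202

For C: n = n₀ + 1ξ → 71.9 = 0 + 1ξ, giving ξ = 71.9 mol.
Outlet amounts (n = n₀ + ν ξ):
  B: 284.9 − 1(71.9) = 213
  A: 0 + 1(71.9) = 71.9
  C: 0 + 1(71.9) = 71.9
Total out = 356.8 mol; y_A = 71.9 / 356.8 = 0.2015.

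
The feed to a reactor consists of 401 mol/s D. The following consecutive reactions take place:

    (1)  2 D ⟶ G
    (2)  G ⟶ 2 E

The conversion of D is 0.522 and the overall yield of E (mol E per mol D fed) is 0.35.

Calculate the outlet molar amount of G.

Conversion of D: D consumed = 2ξ₁ = 0.522 × 401 → ξ₁ = 104.7 mol/s.
Yield of E: 2ξ₂ / 401 = 0.35 → ξ₂ = 70.17 mol/s.
Outlet amounts (n = n₀ + Σ ν·ξ):
  D: 401 − 2(104.7) = 191.7
  G: 0 + 1(104.7) − 1(70.17) = 34.49
  E: 0 + 2(70.17) = 140.3

34.5 mol/s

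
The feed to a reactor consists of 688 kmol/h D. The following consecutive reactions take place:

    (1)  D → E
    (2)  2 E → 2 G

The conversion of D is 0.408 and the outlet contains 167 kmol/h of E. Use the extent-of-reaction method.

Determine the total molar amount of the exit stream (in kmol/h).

Conversion of D: D consumed = 1ξ₁ = 0.408 × 688 → ξ₁ = 280.7 kmol/h.
E balance: n_E = 0 + 1ξ₁ − 2ξ₂ = 167 → ξ₂ = (1·280.7 − 167)/2 = 56.85 kmol/h.
Outlet amounts (n = n₀ + Σ ν·ξ):
  D: 688 − 1(280.7) = 407.3
  E: 0 + 1(280.7) − 2(56.85) = 167
  G: 0 + 2(56.85) = 113.7
Total out = 407.3 + 167 + 113.7 = 688 kmol/h.

688 kmol/h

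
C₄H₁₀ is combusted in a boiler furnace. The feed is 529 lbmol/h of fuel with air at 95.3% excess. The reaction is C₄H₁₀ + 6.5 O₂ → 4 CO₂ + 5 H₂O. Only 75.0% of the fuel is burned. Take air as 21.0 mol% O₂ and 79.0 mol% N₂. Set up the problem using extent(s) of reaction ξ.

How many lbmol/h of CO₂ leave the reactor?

1590 lbmol/h

Stoichiometric O₂ = 6.5 × 529 = 3438 lbmol/h; O₂ fed = 3438 × 1.953 = 6715 lbmol/h.
N₂ fed = 6715 × 79/21 = 25260 lbmol/h.
Fuel reacted = 0.75 × 529 → ξ = 396.8 lbmol/h.
Outlet (n = n₀ + ν ξ):
  C₄H₁₀: 529 − 1(396.8) = 132.2
  O₂: 6715 − 6.5(396.8) = 4137
  N₂: 25260 (inert)
  CO₂: 0 + 4(396.8) = 1587
  H₂O: 0 + 5(396.8) = 1984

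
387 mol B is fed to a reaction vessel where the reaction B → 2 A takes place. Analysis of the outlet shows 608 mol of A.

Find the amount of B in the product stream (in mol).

83 mol

For A: n = n₀ + 2ξ → 608 = 0 + 2ξ, giving ξ = 304 mol.
Outlet amounts (n = n₀ + ν ξ):
  B: 387 − 1(304) = 83
  A: 0 + 2(304) = 608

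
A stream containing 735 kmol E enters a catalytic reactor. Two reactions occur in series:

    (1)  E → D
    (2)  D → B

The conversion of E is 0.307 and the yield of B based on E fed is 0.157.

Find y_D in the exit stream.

0.15

Conversion of E: E consumed = 1ξ₁ = 0.307 × 735 → ξ₁ = 225.6 kmol.
Yield of B: 1ξ₂ / 735 = 0.157 → ξ₂ = 115.4 kmol.
Outlet amounts (n = n₀ + Σ ν·ξ):
  E: 735 − 1(225.6) = 509.4
  D: 0 + 1(225.6) − 1(115.4) = 110.3
  B: 0 + 1(115.4) = 115.4
Total out = 735 kmol; y_D = 110.3 / 735 = 0.15.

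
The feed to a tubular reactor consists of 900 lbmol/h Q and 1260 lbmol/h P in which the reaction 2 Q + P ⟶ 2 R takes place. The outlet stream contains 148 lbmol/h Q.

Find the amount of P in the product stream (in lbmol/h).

884 lbmol/h

For Q: n = n₀ − 2ξ → 148 = 900 − 2ξ, giving ξ = 376 lbmol/h.
Outlet amounts (n = n₀ + ν ξ):
  Q: 900 − 2(376) = 148
  P: 1260 − 1(376) = 884
  R: 0 + 2(376) = 752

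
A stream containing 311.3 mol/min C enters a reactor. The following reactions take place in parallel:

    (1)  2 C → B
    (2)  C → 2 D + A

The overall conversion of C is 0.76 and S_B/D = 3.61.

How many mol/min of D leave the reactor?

Conversion of C: C consumed = 0.76 × 311.3 = 236.6 mol/min = 2ξ₁ + 1ξ₂.
Selectivity: 1ξ₁ / (2ξ₂) = 3.61 → ξ₁ = 7.22 ξ₂.
Substitute: (2·7.22 + 1) ξ₂ = 236.6 → ξ₂ = 15.32 mol/min, ξ₁ = 110.6 mol/min.
Outlet amounts (n = n₀ + Σ ν·ξ):
  C: 311.3 − 2(110.6) − 1(15.32) = 74.71
  B: 0 + 1(110.6) = 110.6
  D: 0 + 2(15.32) = 30.65
  A: 0 + 1(15.32) = 15.32

30.6 mol/min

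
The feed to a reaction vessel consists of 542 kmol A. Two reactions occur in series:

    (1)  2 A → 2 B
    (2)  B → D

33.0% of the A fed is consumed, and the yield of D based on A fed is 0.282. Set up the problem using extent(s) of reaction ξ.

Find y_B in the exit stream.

0.048

Conversion of A: A consumed = 2ξ₁ = 0.33 × 542 → ξ₁ = 89.43 kmol.
Yield of D: 1ξ₂ / 542 = 0.282 → ξ₂ = 152.8 kmol.
Outlet amounts (n = n₀ + Σ ν·ξ):
  A: 542 − 2(89.43) = 363.1
  B: 0 + 2(89.43) − 1(152.8) = 26.02
  D: 0 + 1(152.8) = 152.8
Total out = 542 kmol; y_B = 26.02 / 542 = 0.048.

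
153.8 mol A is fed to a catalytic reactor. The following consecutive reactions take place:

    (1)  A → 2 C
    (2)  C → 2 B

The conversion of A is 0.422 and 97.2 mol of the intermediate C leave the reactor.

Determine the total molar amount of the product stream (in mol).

251 mol

Conversion of A: A consumed = 1ξ₁ = 0.422 × 153.8 → ξ₁ = 64.9 mol.
C balance: n_C = 0 + 2ξ₁ − 1ξ₂ = 97.2 → ξ₂ = (2·64.9 − 97.2)/1 = 32.61 mol.
Outlet amounts (n = n₀ + Σ ν·ξ):
  A: 153.8 − 1(64.9) = 88.9
  C: 0 + 2(64.9) − 1(32.61) = 97.2
  B: 0 + 2(32.61) = 65.21
Total out = 88.9 + 97.2 + 65.21 = 251.3 mol.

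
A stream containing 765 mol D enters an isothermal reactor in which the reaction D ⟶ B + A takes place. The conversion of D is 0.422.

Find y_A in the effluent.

0.297

D reacted = 0.422 × 765 = 322.8 mol; ν_D = −1, so ξ = 322.8/1 = 322.8 mol.
Outlet amounts (n = n₀ + ν ξ):
  D: 765 − 1(322.8) = 442.2
  B: 0 + 1(322.8) = 322.8
  A: 0 + 1(322.8) = 322.8
Total out = 1088 mol; y_A = 322.8 / 1088 = 0.2968.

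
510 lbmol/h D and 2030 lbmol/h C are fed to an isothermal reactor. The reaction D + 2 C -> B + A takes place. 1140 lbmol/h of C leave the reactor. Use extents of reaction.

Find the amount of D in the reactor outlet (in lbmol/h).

For C: n = n₀ − 2ξ → 1140 = 2030 − 2ξ, giving ξ = 445 lbmol/h.
Outlet amounts (n = n₀ + ν ξ):
  D: 510 − 1(445) = 65
  C: 2030 − 2(445) = 1140
  B: 0 + 1(445) = 445
  A: 0 + 1(445) = 445

65 lbmol/h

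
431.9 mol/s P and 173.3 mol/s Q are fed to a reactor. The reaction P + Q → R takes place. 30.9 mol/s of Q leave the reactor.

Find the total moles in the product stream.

For Q: n = n₀ − 1ξ → 30.9 = 173.3 − 1ξ, giving ξ = 142.4 mol/s.
Outlet amounts (n = n₀ + ν ξ):
  P: 431.9 − 1(142.4) = 289.5
  Q: 173.3 − 1(142.4) = 30.9
  R: 0 + 1(142.4) = 142.4
Total out = 289.5 + 30.9 + 142.4 = 462.8 mol/s.

463 mol/s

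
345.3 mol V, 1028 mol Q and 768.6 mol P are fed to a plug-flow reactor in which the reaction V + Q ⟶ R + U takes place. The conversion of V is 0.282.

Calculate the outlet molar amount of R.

V reacted = 0.282 × 345.3 = 97.37 mol; ν_V = −1, so ξ = 97.37/1 = 97.37 mol.
Outlet amounts (n = n₀ + ν ξ):
  V: 345.3 − 1(97.37) = 247.9
  Q: 1028 − 1(97.37) = 930.6
  R: 0 + 1(97.37) = 97.37
  U: 0 + 1(97.37) = 97.37
  P: 768.6 (inert)

97.4 mol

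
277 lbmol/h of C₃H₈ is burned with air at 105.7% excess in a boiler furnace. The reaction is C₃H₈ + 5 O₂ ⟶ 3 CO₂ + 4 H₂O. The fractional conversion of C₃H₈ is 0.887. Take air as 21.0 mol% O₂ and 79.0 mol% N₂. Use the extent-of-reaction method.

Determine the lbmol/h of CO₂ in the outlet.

737 lbmol/h

Stoichiometric O₂ = 5 × 277 = 1385 lbmol/h; O₂ fed = 1385 × 2.057 = 2849 lbmol/h.
N₂ fed = 2849 × 79/21 = 10720 lbmol/h.
Fuel reacted = 0.887 × 277 → ξ = 245.7 lbmol/h.
Outlet (n = n₀ + ν ξ):
  C₃H₈: 277 − 1(245.7) = 31.3
  O₂: 2849 − 5(245.7) = 1620
  N₂: 10720 (inert)
  CO₂: 0 + 3(245.7) = 737.1
  H₂O: 0 + 4(245.7) = 982.8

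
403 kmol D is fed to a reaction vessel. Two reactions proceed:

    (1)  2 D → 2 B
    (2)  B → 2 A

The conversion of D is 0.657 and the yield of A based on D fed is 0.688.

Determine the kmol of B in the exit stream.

Conversion of D: D consumed = 2ξ₁ = 0.657 × 403 → ξ₁ = 132.4 kmol.
Yield of A: 2ξ₂ / 403 = 0.688 → ξ₂ = 138.6 kmol.
Outlet amounts (n = n₀ + Σ ν·ξ):
  D: 403 − 2(132.4) = 138.2
  B: 0 + 2(132.4) − 1(138.6) = 126.1
  A: 0 + 2(138.6) = 277.3

126 kmol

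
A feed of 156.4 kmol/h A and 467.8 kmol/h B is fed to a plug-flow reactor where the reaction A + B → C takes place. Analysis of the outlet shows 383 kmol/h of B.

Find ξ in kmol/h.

For B: n = n₀ − 1ξ → 383 = 467.8 − 1ξ, giving ξ = 84.8 kmol/h.
Outlet amounts (n = n₀ + ν ξ):
  A: 156.4 − 1(84.8) = 71.6
  B: 467.8 − 1(84.8) = 383
  C: 0 + 1(84.8) = 84.8

ξ = 84.8 kmol/h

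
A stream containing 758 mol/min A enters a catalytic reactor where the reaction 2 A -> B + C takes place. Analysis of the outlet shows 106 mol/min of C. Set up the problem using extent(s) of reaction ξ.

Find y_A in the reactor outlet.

For C: n = n₀ + 1ξ → 106 = 0 + 1ξ, giving ξ = 106 mol/min.
Outlet amounts (n = n₀ + ν ξ):
  A: 758 − 2(106) = 546
  B: 0 + 1(106) = 106
  C: 0 + 1(106) = 106
Total out = 758 mol/min; y_A = 546 / 758 = 0.7203.

0.72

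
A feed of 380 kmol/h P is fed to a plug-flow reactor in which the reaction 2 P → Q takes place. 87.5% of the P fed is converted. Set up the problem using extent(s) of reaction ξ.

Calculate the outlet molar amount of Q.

P reacted = 0.875 × 380 = 332.5 kmol/h; ν_P = −2, so ξ = 332.5/2 = 166.2 kmol/h.
Outlet amounts (n = n₀ + ν ξ):
  P: 380 − 2(166.2) = 47.5
  Q: 0 + 1(166.2) = 166.2

166 kmol/h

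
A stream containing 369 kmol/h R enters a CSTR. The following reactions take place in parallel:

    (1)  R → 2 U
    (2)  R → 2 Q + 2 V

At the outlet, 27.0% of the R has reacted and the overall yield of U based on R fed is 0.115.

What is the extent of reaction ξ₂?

ξ₂ = 78.4 kmol/h

Yield of U: 2ξ₁ / 369 = 0.115 → ξ₁ = 21.22 kmol/h.
Conversion of R: 1ξ₁ + 1ξ₂ = 0.27 × 369 = 99.63 → ξ₂ = 78.41 kmol/h.
Outlet amounts (n = n₀ + Σ ν·ξ):
  R: 369 − 1(21.22) − 1(78.41) = 269.4
  U: 0 + 2(21.22) = 42.44
  Q: 0 + 2(78.41) = 156.8
  V: 0 + 2(78.41) = 156.8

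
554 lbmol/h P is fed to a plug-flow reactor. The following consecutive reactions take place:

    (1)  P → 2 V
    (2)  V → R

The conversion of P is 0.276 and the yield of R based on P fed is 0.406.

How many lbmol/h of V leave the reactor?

80.9 lbmol/h

Conversion of P: P consumed = 1ξ₁ = 0.276 × 554 → ξ₁ = 152.9 lbmol/h.
Yield of R: 1ξ₂ / 554 = 0.406 → ξ₂ = 224.9 lbmol/h.
Outlet amounts (n = n₀ + Σ ν·ξ):
  P: 554 − 1(152.9) = 401.1
  V: 0 + 2(152.9) − 1(224.9) = 80.88
  R: 0 + 1(224.9) = 224.9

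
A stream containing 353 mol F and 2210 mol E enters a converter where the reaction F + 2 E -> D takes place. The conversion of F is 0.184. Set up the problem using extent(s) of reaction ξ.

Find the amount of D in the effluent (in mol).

65 mol

F reacted = 0.184 × 353 = 64.95 mol; ν_F = −1, so ξ = 64.95/1 = 64.95 mol.
Outlet amounts (n = n₀ + ν ξ):
  F: 353 − 1(64.95) = 288
  E: 2210 − 2(64.95) = 2080
  D: 0 + 1(64.95) = 64.95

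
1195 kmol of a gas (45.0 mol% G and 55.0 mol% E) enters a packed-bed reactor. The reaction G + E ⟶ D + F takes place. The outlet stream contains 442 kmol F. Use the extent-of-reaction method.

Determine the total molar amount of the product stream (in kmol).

1200 kmol

For F: n = n₀ + 1ξ → 442 = 0 + 1ξ, giving ξ = 442 kmol.
Outlet amounts (n = n₀ + ν ξ):
  G: 537.8 − 1(442) = 95.75
  E: 657.2 − 1(442) = 215.2
  D: 0 + 1(442) = 442
  F: 0 + 1(442) = 442
Total out = 95.75 + 215.2 + 442 + 442 = 1195 kmol.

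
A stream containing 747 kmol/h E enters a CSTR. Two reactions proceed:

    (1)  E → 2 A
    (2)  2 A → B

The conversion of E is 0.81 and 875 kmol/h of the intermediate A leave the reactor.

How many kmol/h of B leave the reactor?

168 kmol/h

Conversion of E: E consumed = 1ξ₁ = 0.81 × 747 → ξ₁ = 605.1 kmol/h.
A balance: n_A = 0 + 2ξ₁ − 2ξ₂ = 875 → ξ₂ = (2·605.1 − 875)/2 = 167.6 kmol/h.
Outlet amounts (n = n₀ + Σ ν·ξ):
  E: 747 − 1(605.1) = 141.9
  A: 0 + 2(605.1) − 2(167.6) = 875
  B: 0 + 1(167.6) = 167.6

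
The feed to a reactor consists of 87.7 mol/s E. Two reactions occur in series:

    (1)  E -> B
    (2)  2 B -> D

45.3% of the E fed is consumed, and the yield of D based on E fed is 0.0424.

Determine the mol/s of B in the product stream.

32.3 mol/s

Conversion of E: E consumed = 1ξ₁ = 0.453 × 87.7 → ξ₁ = 39.73 mol/s.
Yield of D: 1ξ₂ / 87.7 = 0.0424 → ξ₂ = 3.718 mol/s.
Outlet amounts (n = n₀ + Σ ν·ξ):
  E: 87.7 − 1(39.73) = 47.97
  B: 0 + 1(39.73) − 2(3.718) = 32.29
  D: 0 + 1(3.718) = 3.718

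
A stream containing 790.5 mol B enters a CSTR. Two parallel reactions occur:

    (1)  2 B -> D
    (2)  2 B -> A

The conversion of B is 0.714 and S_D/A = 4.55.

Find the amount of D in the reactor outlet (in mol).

231 mol

Conversion of B: B consumed = 0.714 × 790.5 = 564.4 mol = 2ξ₁ + 2ξ₂.
Selectivity: 1ξ₁ / (1ξ₂) = 4.55 → ξ₁ = 4.55 ξ₂.
Substitute: (2·4.55 + 2) ξ₂ = 564.4 → ξ₂ = 50.85 mol, ξ₁ = 231.4 mol.
Outlet amounts (n = n₀ + Σ ν·ξ):
  B: 790.5 − 2(231.4) − 2(50.85) = 226.1
  D: 0 + 1(231.4) = 231.4
  A: 0 + 1(50.85) = 50.85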